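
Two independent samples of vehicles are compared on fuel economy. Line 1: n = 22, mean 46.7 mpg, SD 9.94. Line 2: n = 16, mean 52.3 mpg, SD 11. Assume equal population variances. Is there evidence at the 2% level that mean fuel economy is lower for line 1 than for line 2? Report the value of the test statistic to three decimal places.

Let group 1 = line 1, group 2 = line 2. H0: μ_1 = μ_2; H1: μ_1 < μ_2 (two-sample pooled-variance t-test, left-tailed).
s_p² = [(22−1)·9.94² + (16−1)·11²]/(22+16−2) = 108.052
t = (46.7 − 52.3)/√[108.052·(1/22 + 1/16)] = -1.640
df = n₁ + n₂ − 2 = 36
p-value = P(T ≤ -1.640) ≈ 0.055
Since p ≈ 0.055 > α = 0.02, fail to reject H0; the evidence is not statistically significant.

-1.640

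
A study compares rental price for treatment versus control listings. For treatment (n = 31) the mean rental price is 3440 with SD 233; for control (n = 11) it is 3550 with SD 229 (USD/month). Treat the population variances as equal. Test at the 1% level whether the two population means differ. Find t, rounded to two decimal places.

Let group 1 = treatment, group 2 = control. H0: μ_1 = μ_2; H1: μ_1 ≠ μ_2 (two-sample pooled-variance t-test, two-sided).
s_p² = [(31−1)·233² + (11−1)·229²]/(31+11−2) = 53827
t = (3440 − 3550)/√[53827·(1/31 + 1/11)] = -1.35
df = n₁ + n₂ − 2 = 40
Two-sided p-value ≈ 0.1843
Since p ≈ 0.1843 > α = 0.01, fail to reject H0; the data do not provide sufficient evidence against H0.

-1.35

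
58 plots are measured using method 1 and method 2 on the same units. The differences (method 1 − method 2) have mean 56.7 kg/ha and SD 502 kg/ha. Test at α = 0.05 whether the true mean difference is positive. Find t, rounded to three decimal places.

0.860

H0: μ_d = 0; H1: μ_d > 0 (paired t-test on the differences, right-tailed).
t = d̄/(s_d/√n) = 56.7/(502/√58) = 0.860
df = n − 1 = 57
p-value = P(T ≥ 0.860) ≈ 0.197
Since p ≈ 0.197 > α = 0.05, fail to reject H0; the data do not provide sufficient evidence against H0.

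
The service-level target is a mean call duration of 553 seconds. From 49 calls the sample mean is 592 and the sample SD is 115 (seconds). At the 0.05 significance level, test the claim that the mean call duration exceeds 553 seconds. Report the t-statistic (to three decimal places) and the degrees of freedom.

H0: μ = 553; H1: μ > 553 (one-sample t-test, right-tailed).
t = (x̄ − μ₀)/(s/√n) = (592 − 553)/(115/√49) = 2.374
df = n − 1 = 48
p-value = P(T ≥ 2.374) ≈ 0.011
Since p ≈ 0.011 < α = 0.05, reject H0; the evidence is statistically significant.

t = 2.374, df = 48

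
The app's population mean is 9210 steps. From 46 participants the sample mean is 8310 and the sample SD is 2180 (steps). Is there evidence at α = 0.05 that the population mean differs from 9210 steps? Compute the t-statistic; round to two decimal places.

H0: μ = 9210; H1: μ ≠ 9210 (one-sample t-test, two-sided).
t = (x̄ − μ₀)/(s/√n) = (8310 − 9210)/(2180/√46) = -2.80
df = n − 1 = 45
Two-sided p-value ≈ 0.008
Since p ≈ 0.008 < α = 0.05, reject H0; the evidence is statistically significant.

-2.80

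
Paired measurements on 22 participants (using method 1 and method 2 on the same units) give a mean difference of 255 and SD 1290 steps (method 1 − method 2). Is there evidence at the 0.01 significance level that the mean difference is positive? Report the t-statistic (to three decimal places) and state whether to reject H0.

t = 0.927; fail to reject H0

H0: μ_d = 0; H1: μ_d > 0 (paired t-test on the differences, right-tailed).
t = d̄/(s_d/√n) = 255/(1290/√22) = 0.927
df = n − 1 = 21
p-value = P(T ≥ 0.927) ≈ 0.182
Since p ≈ 0.182 > α = 0.01, fail to reject H0; the data do not provide sufficient evidence against H0.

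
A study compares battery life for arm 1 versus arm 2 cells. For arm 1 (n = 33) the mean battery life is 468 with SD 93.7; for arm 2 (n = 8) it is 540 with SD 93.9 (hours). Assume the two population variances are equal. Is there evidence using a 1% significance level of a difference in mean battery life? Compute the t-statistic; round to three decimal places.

Let group 1 = arm 1, group 2 = arm 2. H0: μ_1 = μ_2; H1: μ_1 ≠ μ_2 (two-sample pooled-variance t-test, two-sided).
s_p² = [(33−1)·93.7² + (8−1)·93.9²]/(33+8−2) = 8786.42
t = (468 − 540)/√[8786.42·(1/33 + 1/8)] = -1.949
df = n₁ + n₂ − 2 = 39
Two-sided p-value ≈ 0.0585
Since p ≈ 0.0585 > α = 0.01, fail to reject H0; the data do not provide sufficient evidence against H0.

-1.949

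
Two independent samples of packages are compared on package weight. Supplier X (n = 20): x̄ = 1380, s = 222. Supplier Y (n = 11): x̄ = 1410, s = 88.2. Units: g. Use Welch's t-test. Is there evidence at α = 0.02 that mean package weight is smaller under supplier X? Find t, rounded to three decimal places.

-0.533

Let group 1 = supplier X, group 2 = supplier Y. H0: μ_1 = μ_2; H1: μ_1 < μ_2 (Welch's two-sample t-test, left-tailed).
t = (x̄_1 − x̄_2)/√(s_1²/n_1 + s_2²/n_2) = (1380 − 1410)/√(222²/20 + 88.2²/11) = -0.533
Welch–Satterthwaite df ≈ 27.21
p-value = P(T ≤ -0.533) ≈ 0.299
Since p ≈ 0.299 > α = 0.02, fail to reject H0; the data do not provide sufficient evidence against H0.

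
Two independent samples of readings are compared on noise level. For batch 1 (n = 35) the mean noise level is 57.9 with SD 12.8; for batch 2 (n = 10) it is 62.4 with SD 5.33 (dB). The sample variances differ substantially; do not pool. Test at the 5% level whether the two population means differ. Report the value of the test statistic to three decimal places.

Let group 1 = batch 1, group 2 = batch 2. H0: μ_1 = μ_2; H1: μ_1 ≠ μ_2 (Welch's two-sample t-test, two-sided).
t = (x̄_1 − x̄_2)/√(s_1²/n_1 + s_2²/n_2) = (57.9 − 62.4)/√(12.8²/35 + 5.33²/10) = -1.641
Welch–Satterthwaite df ≈ 36.71
Two-sided p-value ≈ 0.1094
Since p ≈ 0.1094 > α = 0.05, fail to reject H0; the data do not provide sufficient evidence against H0.

-1.641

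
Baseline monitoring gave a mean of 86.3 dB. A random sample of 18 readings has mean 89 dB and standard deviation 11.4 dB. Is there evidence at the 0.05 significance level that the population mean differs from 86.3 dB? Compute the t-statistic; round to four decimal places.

H0: μ = 86.3; H1: μ ≠ 86.3 (one-sample t-test, two-sided).
t = (x̄ − μ₀)/(s/√n) = (89 − 86.3)/(11.4/√18) = 1.0048
df = n − 1 = 17
Two-sided p-value ≈ 0.3291
Since p ≈ 0.3291 > α = 0.05, fail to reject H0; the evidence is not statistically significant.

1.0048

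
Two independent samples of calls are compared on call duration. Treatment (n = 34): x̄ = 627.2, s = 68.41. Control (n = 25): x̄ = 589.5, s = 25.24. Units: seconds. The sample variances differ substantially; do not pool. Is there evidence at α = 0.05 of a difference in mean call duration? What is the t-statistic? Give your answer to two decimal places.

Let group 1 = treatment, group 2 = control. H0: μ_1 = μ_2; H1: μ_1 ≠ μ_2 (Welch's two-sample t-test, two-sided).
t = (x̄_1 − x̄_2)/√(s_1²/n_1 + s_2²/n_2) = (627.2 − 589.5)/√(68.41²/34 + 25.24²/25) = 2.95
Welch–Satterthwaite df ≈ 44.26
Two-sided p-value ≈ 0.0050
Since p ≈ 0.0050 < α = 0.05, reject H0; the data support H1.

2.95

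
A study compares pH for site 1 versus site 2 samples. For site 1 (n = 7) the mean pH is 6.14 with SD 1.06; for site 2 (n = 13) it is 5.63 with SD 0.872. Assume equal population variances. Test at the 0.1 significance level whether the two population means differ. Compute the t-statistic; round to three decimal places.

1.159

Let group 1 = site 1, group 2 = site 2. H0: μ_1 = μ_2; H1: μ_1 ≠ μ_2 (two-sample pooled-variance t-test, two-sided).
s_p² = [(7−1)·1.06² + (13−1)·0.872²]/(7+13−2) = 0.881456
t = (6.14 − 5.63)/√[0.881456·(1/7 + 1/13)] = 1.159
df = n₁ + n₂ − 2 = 18
Two-sided p-value ≈ 0.2617
Since p ≈ 0.2617 > α = 0.1, fail to reject H0; the evidence is not statistically significant.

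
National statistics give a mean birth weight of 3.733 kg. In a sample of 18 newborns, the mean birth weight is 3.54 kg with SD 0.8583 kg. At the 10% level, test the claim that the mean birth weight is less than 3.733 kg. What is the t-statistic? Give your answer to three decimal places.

H0: μ = 3.733; H1: μ < 3.733 (one-sample t-test, left-tailed).
t = (x̄ − μ₀)/(s/√n) = (3.54 − 3.733)/(0.8583/√18) = -0.954
df = n − 1 = 17
p-value = P(T ≤ -0.954) ≈ 0.1767
Since p ≈ 0.1767 > α = 0.1, fail to reject H0; the evidence is not statistically significant.

-0.954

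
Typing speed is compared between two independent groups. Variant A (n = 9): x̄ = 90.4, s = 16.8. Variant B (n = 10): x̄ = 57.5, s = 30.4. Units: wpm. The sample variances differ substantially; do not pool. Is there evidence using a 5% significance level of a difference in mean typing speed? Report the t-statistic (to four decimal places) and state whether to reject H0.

Let group 1 = variant A, group 2 = variant B. H0: μ_1 = μ_2; H1: μ_1 ≠ μ_2 (Welch's two-sample t-test, two-sided).
t = (x̄_1 − x̄_2)/√(s_1²/n_1 + s_2²/n_2) = (90.4 − 57.5)/√(16.8²/9 + 30.4²/10) = 2.9572
Welch–Satterthwaite df ≈ 14.29
Two-sided p-value ≈ 0.0102
Since p ≈ 0.0102 < α = 0.05, reject H0; the evidence is statistically significant.

t = 2.9572; reject H0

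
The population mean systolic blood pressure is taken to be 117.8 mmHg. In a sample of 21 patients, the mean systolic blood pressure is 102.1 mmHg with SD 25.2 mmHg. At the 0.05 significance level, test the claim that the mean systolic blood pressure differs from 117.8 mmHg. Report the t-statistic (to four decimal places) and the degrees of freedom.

t = -2.8550, df = 20

H0: μ = 117.8; H1: μ ≠ 117.8 (one-sample t-test, two-sided).
t = (x̄ − μ₀)/(s/√n) = (102.1 − 117.8)/(25.2/√21) = -2.8550
df = n − 1 = 20
Two-sided p-value ≈ 0.0098
Since p ≈ 0.0098 < α = 0.05, reject H0; the data support H1.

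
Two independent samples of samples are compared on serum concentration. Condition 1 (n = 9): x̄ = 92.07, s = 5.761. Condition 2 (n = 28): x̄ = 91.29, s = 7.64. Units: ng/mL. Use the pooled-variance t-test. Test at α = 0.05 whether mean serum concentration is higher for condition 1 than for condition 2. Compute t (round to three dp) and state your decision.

t = 0.281; fail to reject H0

Let group 1 = condition 1, group 2 = condition 2. H0: μ_1 = μ_2; H1: μ_1 > μ_2 (two-sample pooled-variance t-test, right-tailed).
s_p² = [(9−1)·5.761² + (28−1)·7.64²]/(9+28−2) = 52.6141
t = (92.07 − 91.29)/√[52.6141·(1/9 + 1/28)] = 0.281
df = n₁ + n₂ − 2 = 35
p-value = P(T ≥ 0.281) ≈ 0.3903
Since p ≈ 0.3903 > α = 0.05, fail to reject H0; the data do not provide sufficient evidence against H0.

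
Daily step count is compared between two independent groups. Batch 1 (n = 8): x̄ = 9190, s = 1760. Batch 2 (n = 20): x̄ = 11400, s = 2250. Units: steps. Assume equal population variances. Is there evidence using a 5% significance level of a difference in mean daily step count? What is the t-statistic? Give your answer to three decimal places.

Let group 1 = batch 1, group 2 = batch 2. H0: μ_1 = μ_2; H1: μ_1 ≠ μ_2 (two-sample pooled-variance t-test, two-sided).
s_p² = [(8−1)·1760² + (20−1)·2250²]/(8+20−2) = 4533490
t = (9190 − 11400)/√[4533490·(1/8 + 1/20)] = -2.481
df = n₁ + n₂ − 2 = 26
Two-sided p-value ≈ 0.020
Since p ≈ 0.020 < α = 0.05, reject H0; the data support H1.

-2.481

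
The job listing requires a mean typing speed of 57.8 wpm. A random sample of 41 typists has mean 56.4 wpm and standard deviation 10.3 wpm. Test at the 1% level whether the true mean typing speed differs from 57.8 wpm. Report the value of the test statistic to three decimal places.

-0.870

H0: μ = 57.8; H1: μ ≠ 57.8 (one-sample t-test, two-sided).
t = (x̄ − μ₀)/(s/√n) = (56.4 − 57.8)/(10.3/√41) = -0.870
df = n − 1 = 40
Two-sided p-value ≈ 0.3893
Since p ≈ 0.3893 > α = 0.01, fail to reject H0; the data do not provide sufficient evidence against H0.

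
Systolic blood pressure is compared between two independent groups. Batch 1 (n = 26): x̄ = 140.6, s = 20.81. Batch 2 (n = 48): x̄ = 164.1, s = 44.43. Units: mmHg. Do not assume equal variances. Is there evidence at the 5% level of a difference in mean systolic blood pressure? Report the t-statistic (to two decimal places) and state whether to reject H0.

t = -3.09; reject H0

Let group 1 = batch 1, group 2 = batch 2. H0: μ_1 = μ_2; H1: μ_1 ≠ μ_2 (Welch's two-sample t-test, two-sided).
t = (x̄_1 − x̄_2)/√(s_1²/n_1 + s_2²/n_2) = (140.6 − 164.1)/√(20.81²/26 + 44.43²/48) = -3.09
Welch–Satterthwaite df ≈ 70.91
Two-sided p-value ≈ 0.003
Since p ≈ 0.003 < α = 0.05, reject H0; the evidence is statistically significant.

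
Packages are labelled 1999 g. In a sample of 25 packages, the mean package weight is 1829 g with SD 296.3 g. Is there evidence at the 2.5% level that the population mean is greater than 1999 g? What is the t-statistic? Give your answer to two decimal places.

-2.87

H0: μ = 1999; H1: μ > 1999 (one-sample t-test, right-tailed).
t = (x̄ − μ₀)/(s/√n) = (1829 − 1999)/(296.3/√25) = -2.87
df = n − 1 = 24
p-value = P(T ≥ -2.87) ≈ 0.9958
Since p ≈ 0.9958 > α = 0.025, fail to reject H0; the evidence is not statistically significant.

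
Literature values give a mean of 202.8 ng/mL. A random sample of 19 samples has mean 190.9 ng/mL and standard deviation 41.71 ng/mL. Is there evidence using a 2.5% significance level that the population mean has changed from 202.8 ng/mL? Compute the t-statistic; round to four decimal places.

H0: μ = 202.8; H1: μ ≠ 202.8 (one-sample t-test, two-sided).
t = (x̄ − μ₀)/(s/√n) = (190.9 − 202.8)/(41.71/√19) = -1.2436
df = n − 1 = 18
Two-sided p-value ≈ 0.2296
Since p ≈ 0.2296 > α = 0.025, fail to reject H0; the evidence is not statistically significant.

-1.2436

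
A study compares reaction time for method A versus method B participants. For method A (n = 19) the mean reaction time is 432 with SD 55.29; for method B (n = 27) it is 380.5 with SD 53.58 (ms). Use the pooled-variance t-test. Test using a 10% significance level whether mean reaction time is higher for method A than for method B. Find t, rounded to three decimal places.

3.168

Let group 1 = method A, group 2 = method B. H0: μ_1 = μ_2; H1: μ_1 > μ_2 (two-sample pooled-variance t-test, right-tailed).
s_p² = [(19−1)·55.29² + (27−1)·53.58²]/(19+27−2) = 2946.98
t = (432 − 380.5)/√[2946.98·(1/19 + 1/27)] = 3.168
df = n₁ + n₂ − 2 = 44
p-value = P(T ≥ 3.168) ≈ 0.001
Since p ≈ 0.001 < α = 0.1, reject H0; the evidence is statistically significant.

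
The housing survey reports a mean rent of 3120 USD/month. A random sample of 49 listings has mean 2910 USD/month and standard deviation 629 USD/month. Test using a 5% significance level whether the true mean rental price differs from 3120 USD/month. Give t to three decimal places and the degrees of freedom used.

t = -2.337, df = 48

H0: μ = 3120; H1: μ ≠ 3120 (one-sample t-test, two-sided).
t = (x̄ − μ₀)/(s/√n) = (2910 − 3120)/(629/√49) = -2.337
df = n − 1 = 48
Two-sided p-value ≈ 0.0237
Since p ≈ 0.0237 < α = 0.05, reject H0; the evidence is statistically significant.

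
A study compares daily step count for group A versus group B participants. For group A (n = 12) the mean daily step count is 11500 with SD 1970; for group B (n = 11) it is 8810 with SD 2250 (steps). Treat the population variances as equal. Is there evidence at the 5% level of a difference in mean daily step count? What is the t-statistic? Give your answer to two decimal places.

Let group 1 = group A, group 2 = group B. H0: μ_1 = μ_2; H1: μ_1 ≠ μ_2 (two-sample pooled-variance t-test, two-sided).
s_p² = [(12−1)·1970² + (11−1)·2250²]/(12+11−2) = 4443570
t = (11500 − 8810)/√[4443570·(1/12 + 1/11)] = 3.06
df = n₁ + n₂ − 2 = 21
Two-sided p-value ≈ 0.006
Since p ≈ 0.006 < α = 0.05, reject H0; the data support H1.

3.06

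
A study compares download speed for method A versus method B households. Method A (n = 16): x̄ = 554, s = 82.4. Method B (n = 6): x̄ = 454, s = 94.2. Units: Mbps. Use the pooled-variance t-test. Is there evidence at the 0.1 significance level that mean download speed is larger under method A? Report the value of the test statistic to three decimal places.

2.443

Let group 1 = method A, group 2 = method B. H0: μ_1 = μ_2; H1: μ_1 > μ_2 (two-sample pooled-variance t-test, right-tailed).
s_p² = [(16−1)·82.4² + (6−1)·94.2²]/(16+6−2) = 7310.73
t = (554 − 454)/√[7310.73·(1/16 + 1/6)] = 2.443
df = n₁ + n₂ − 2 = 20
p-value = P(T ≥ 2.443) ≈ 0.0120
Since p ≈ 0.0120 < α = 0.1, reject H0; the evidence is statistically significant.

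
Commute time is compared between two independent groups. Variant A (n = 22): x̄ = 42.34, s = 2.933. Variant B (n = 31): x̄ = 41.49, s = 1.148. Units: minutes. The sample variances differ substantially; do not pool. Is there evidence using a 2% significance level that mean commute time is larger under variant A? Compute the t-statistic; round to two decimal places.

1.29

Let group 1 = variant A, group 2 = variant B. H0: μ_1 = μ_2; H1: μ_1 > μ_2 (Welch's two-sample t-test, right-tailed).
t = (x̄_1 − x̄_2)/√(s_1²/n_1 + s_2²/n_2) = (42.34 − 41.49)/√(2.933²/22 + 1.148²/31) = 1.29
Welch–Satterthwaite df ≈ 25.60
p-value = P(T ≥ 1.29) ≈ 0.104
Since p ≈ 0.104 > α = 0.02, fail to reject H0; the data do not provide sufficient evidence against H0.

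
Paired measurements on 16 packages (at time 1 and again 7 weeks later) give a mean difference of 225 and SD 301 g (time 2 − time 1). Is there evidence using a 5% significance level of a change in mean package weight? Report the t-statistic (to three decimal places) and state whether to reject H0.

t = 2.990; reject H0

H0: μ_d = 0; H1: μ_d ≠ 0 (paired t-test on the differences, two-sided).
t = d̄/(s_d/√n) = 225/(301/√16) = 2.990
df = n − 1 = 15
Two-sided p-value ≈ 0.0092
Since p ≈ 0.0092 < α = 0.05, reject H0; the evidence is statistically significant.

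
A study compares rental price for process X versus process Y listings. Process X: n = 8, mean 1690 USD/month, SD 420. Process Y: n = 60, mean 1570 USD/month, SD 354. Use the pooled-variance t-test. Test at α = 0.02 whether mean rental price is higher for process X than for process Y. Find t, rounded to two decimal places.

0.88

Let group 1 = process X, group 2 = process Y. H0: μ_1 = μ_2; H1: μ_1 > μ_2 (two-sample pooled-variance t-test, right-tailed).
s_p² = [(8−1)·420² + (60−1)·354²]/(8+60−2) = 130734
t = (1690 − 1570)/√[130734·(1/8 + 1/60)] = 0.88
df = n₁ + n₂ − 2 = 66
p-value = P(T ≥ 0.88) ≈ 0.191
Since p ≈ 0.191 > α = 0.02, fail to reject H0; the data do not provide sufficient evidence against H0.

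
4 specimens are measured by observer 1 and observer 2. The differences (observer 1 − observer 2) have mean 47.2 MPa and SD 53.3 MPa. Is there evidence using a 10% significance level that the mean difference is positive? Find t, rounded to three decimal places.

H0: μ_d = 0; H1: μ_d > 0 (paired t-test on the differences, right-tailed).
t = d̄/(s_d/√n) = 47.2/(53.3/√4) = 1.771
df = n − 1 = 3
p-value = P(T ≥ 1.771) ≈ 0.087
Since p ≈ 0.087 < α = 0.1, reject H0; the data support H1.

1.771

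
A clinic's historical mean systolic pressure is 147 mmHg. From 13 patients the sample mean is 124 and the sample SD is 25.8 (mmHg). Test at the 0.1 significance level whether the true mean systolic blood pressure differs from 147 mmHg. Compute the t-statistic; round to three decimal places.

-3.214

H0: μ = 147; H1: μ ≠ 147 (one-sample t-test, two-sided).
t = (x̄ − μ₀)/(s/√n) = (124 − 147)/(25.8/√13) = -3.214
df = n − 1 = 12
Two-sided p-value ≈ 0.0074
Since p ≈ 0.0074 < α = 0.1, reject H0; the data support H1.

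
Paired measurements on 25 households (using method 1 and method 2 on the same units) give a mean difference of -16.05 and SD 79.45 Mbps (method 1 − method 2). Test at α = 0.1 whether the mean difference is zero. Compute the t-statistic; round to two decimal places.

-1.01

H0: μ_d = 0; H1: μ_d ≠ 0 (paired t-test on the differences, two-sided).
t = d̄/(s_d/√n) = -16.05/(79.45/√25) = -1.01
df = n − 1 = 24
Two-sided p-value ≈ 0.323
Since p ≈ 0.323 > α = 0.1, fail to reject H0; the evidence is not statistically significant.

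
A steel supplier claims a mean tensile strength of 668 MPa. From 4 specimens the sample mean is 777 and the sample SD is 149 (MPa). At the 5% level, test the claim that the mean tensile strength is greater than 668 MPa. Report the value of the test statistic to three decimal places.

H0: μ = 668; H1: μ > 668 (one-sample t-test, right-tailed).
t = (x̄ − μ₀)/(s/√n) = (777 − 668)/(149/√4) = 1.463
df = n − 1 = 3
p-value = P(T ≥ 1.463) ≈ 0.120
Since p ≈ 0.120 > α = 0.05, fail to reject H0; the evidence is not statistically significant.

1.463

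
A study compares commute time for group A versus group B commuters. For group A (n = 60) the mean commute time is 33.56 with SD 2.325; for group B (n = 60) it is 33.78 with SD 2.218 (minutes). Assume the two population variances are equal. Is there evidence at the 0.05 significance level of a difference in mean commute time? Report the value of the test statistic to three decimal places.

Let group 1 = group A, group 2 = group B. H0: μ_1 = μ_2; H1: μ_1 ≠ μ_2 (two-sample pooled-variance t-test, two-sided).
s_p² = [(60−1)·2.325² + (60−1)·2.218²]/(60+60−2) = 5.16257
t = (33.56 − 33.78)/√[5.16257·(1/60 + 1/60)] = -0.530
df = n₁ + n₂ − 2 = 118
Two-sided p-value ≈ 0.5969
Since p ≈ 0.5969 > α = 0.05, fail to reject H0; the data do not provide sufficient evidence against H0.

-0.530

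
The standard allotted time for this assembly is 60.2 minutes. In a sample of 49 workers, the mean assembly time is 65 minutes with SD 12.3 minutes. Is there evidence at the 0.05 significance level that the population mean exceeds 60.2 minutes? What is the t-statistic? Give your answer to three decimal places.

2.732

H0: μ = 60.2; H1: μ > 60.2 (one-sample t-test, right-tailed).
t = (x̄ − μ₀)/(s/√n) = (65 − 60.2)/(12.3/√49) = 2.732
df = n − 1 = 48
p-value = P(T ≥ 2.732) ≈ 0.004
Since p ≈ 0.004 < α = 0.05, reject H0; the evidence is statistically significant.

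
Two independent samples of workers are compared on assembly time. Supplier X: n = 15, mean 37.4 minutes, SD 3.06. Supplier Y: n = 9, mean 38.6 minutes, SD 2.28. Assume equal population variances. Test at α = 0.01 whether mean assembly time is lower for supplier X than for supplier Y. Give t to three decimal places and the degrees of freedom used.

Let group 1 = supplier X, group 2 = supplier Y. H0: μ_1 = μ_2; H1: μ_1 < μ_2 (two-sample pooled-variance t-test, left-tailed).
s_p² = [(15−1)·3.06² + (9−1)·2.28²]/(15+9−2) = 7.84898
t = (37.4 − 38.6)/√[7.84898·(1/15 + 1/9)] = -1.016
df = n₁ + n₂ − 2 = 22
p-value = P(T ≤ -1.016) ≈ 0.1604
Since p ≈ 0.1604 > α = 0.01, fail to reject H0; the evidence is not statistically significant.

t = -1.016, df = 22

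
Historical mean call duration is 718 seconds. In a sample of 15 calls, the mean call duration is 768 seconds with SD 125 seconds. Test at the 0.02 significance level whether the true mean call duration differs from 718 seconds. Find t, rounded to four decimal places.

1.5492

H0: μ = 718; H1: μ ≠ 718 (one-sample t-test, two-sided).
t = (x̄ − μ₀)/(s/√n) = (768 − 718)/(125/√15) = 1.5492
df = n − 1 = 14
Two-sided p-value ≈ 0.144
Since p ≈ 0.144 > α = 0.02, fail to reject H0; the data do not provide sufficient evidence against H0.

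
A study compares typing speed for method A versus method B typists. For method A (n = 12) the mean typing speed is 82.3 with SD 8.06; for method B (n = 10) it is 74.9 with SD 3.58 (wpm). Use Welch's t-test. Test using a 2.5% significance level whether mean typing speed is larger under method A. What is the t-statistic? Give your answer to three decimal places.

Let group 1 = method A, group 2 = method B. H0: μ_1 = μ_2; H1: μ_1 > μ_2 (Welch's two-sample t-test, right-tailed).
t = (x̄_1 − x̄_2)/√(s_1²/n_1 + s_2²/n_2) = (82.3 − 74.9)/√(8.06²/12 + 3.58²/10) = 2.860
Welch–Satterthwaite df ≈ 15.75
p-value = P(T ≥ 2.860) ≈ 0.006
Since p ≈ 0.006 < α = 0.025, reject H0; the data support H1.

2.860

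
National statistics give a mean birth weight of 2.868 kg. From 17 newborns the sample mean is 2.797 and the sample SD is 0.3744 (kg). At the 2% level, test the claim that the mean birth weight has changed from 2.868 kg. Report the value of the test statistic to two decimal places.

-0.78

H0: μ = 2.868; H1: μ ≠ 2.868 (one-sample t-test, two-sided).
t = (x̄ − μ₀)/(s/√n) = (2.797 − 2.868)/(0.3744/√17) = -0.78
df = n − 1 = 16
Two-sided p-value ≈ 0.4457
Since p ≈ 0.4457 > α = 0.02, fail to reject H0; the evidence is not statistically significant.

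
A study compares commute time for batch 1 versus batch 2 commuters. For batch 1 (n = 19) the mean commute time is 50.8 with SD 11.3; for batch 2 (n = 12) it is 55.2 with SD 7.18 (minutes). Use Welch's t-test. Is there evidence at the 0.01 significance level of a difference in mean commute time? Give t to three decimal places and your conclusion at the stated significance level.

t = -1.326; fail to reject H0

Let group 1 = batch 1, group 2 = batch 2. H0: μ_1 = μ_2; H1: μ_1 ≠ μ_2 (Welch's two-sample t-test, two-sided).
t = (x̄_1 − x̄_2)/√(s_1²/n_1 + s_2²/n_2) = (50.8 − 55.2)/√(11.3²/19 + 7.18²/12) = -1.326
Welch–Satterthwaite df ≈ 28.99
Two-sided p-value ≈ 0.195
Since p ≈ 0.195 > α = 0.01, fail to reject H0; the data do not provide sufficient evidence against H0.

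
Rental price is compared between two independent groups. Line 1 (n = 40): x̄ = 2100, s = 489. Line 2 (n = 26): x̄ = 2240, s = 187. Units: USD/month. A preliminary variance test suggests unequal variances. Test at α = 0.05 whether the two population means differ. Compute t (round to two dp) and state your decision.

t = -1.64; fail to reject H0

Let group 1 = line 1, group 2 = line 2. H0: μ_1 = μ_2; H1: μ_1 ≠ μ_2 (Welch's two-sample t-test, two-sided).
t = (x̄_1 − x̄_2)/√(s_1²/n_1 + s_2²/n_2) = (2100 − 2240)/√(489²/40 + 187²/26) = -1.64
Welch–Satterthwaite df ≈ 54.24
Two-sided p-value ≈ 0.108
Since p ≈ 0.108 > α = 0.05, fail to reject H0; the evidence is not statistically significant.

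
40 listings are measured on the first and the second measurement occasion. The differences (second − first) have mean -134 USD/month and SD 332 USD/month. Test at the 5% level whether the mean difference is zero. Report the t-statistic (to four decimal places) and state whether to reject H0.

t = -2.5527; reject H0

H0: μ_d = 0; H1: μ_d ≠ 0 (paired t-test on the differences, two-sided).
t = d̄/(s_d/√n) = -134/(332/√40) = -2.5527
df = n − 1 = 39
Two-sided p-value ≈ 0.015
Since p ≈ 0.015 < α = 0.05, reject H0; the data support H1.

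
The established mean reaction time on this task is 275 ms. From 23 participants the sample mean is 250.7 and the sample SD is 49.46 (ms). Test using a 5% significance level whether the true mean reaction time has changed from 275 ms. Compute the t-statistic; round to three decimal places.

-2.356

H0: μ = 275; H1: μ ≠ 275 (one-sample t-test, two-sided).
t = (x̄ − μ₀)/(s/√n) = (250.7 − 275)/(49.46/√23) = -2.356
df = n − 1 = 22
Two-sided p-value ≈ 0.0278
Since p ≈ 0.0278 < α = 0.05, reject H0; the data support H1.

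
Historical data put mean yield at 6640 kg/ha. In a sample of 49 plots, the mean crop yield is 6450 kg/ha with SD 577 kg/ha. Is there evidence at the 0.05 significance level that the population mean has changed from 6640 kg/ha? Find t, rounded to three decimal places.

H0: μ = 6640; H1: μ ≠ 6640 (one-sample t-test, two-sided).
t = (x̄ − μ₀)/(s/√n) = (6450 − 6640)/(577/√49) = -2.305
df = n − 1 = 48
Two-sided p-value ≈ 0.026
Since p ≈ 0.026 < α = 0.05, reject H0; the data support H1.

-2.305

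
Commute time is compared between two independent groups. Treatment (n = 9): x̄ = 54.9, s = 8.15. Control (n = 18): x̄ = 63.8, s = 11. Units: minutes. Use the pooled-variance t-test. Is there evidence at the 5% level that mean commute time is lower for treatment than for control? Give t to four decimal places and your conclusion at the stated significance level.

t = -2.1425; reject H0

Let group 1 = treatment, group 2 = control. H0: μ_1 = μ_2; H1: μ_1 < μ_2 (two-sample pooled-variance t-test, left-tailed).
s_p² = [(9−1)·8.15² + (18−1)·11²]/(9+18−2) = 103.535
t = (54.9 − 63.8)/√[103.535·(1/9 + 1/18)] = -2.1425
df = n₁ + n₂ − 2 = 25
p-value = P(T ≤ -2.1425) ≈ 0.021
Since p ≈ 0.021 < α = 0.05, reject H0; the data support H1.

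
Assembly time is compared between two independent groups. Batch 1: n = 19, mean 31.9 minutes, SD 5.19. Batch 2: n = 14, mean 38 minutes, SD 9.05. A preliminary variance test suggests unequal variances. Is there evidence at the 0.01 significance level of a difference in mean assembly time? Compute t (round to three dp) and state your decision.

t = -2.263; fail to reject H0

Let group 1 = batch 1, group 2 = batch 2. H0: μ_1 = μ_2; H1: μ_1 ≠ μ_2 (Welch's two-sample t-test, two-sided).
t = (x̄_1 − x̄_2)/√(s_1²/n_1 + s_2²/n_2) = (31.9 − 38)/√(5.19²/19 + 9.05²/14) = -2.263
Welch–Satterthwaite df ≈ 19.25
Two-sided p-value ≈ 0.035
Since p ≈ 0.035 > α = 0.01, fail to reject H0; the evidence is not statistically significant.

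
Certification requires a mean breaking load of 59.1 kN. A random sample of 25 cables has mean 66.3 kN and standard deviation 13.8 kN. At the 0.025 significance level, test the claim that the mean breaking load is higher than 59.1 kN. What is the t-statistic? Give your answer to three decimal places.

2.609

H0: μ = 59.1; H1: μ > 59.1 (one-sample t-test, right-tailed).
t = (x̄ − μ₀)/(s/√n) = (66.3 − 59.1)/(13.8/√25) = 2.609
df = n − 1 = 24
p-value = P(T ≥ 2.609) ≈ 0.008
Since p ≈ 0.008 < α = 0.025, reject H0; the evidence is statistically significant.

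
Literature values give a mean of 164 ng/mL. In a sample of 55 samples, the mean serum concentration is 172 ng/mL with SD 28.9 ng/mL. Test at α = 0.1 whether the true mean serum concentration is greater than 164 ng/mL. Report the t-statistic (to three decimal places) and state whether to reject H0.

t = 2.053; reject H0

H0: μ = 164; H1: μ > 164 (one-sample t-test, right-tailed).
t = (x̄ − μ₀)/(s/√n) = (172 − 164)/(28.9/√55) = 2.053
df = n − 1 = 54
p-value = P(T ≥ 2.053) ≈ 0.022
Since p ≈ 0.022 < α = 0.1, reject H0; the evidence is statistically significant.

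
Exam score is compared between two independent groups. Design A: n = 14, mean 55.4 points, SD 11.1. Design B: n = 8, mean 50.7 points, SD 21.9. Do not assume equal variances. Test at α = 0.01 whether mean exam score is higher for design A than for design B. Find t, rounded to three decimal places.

0.567

Let group 1 = design A, group 2 = design B. H0: μ_1 = μ_2; H1: μ_1 > μ_2 (Welch's two-sample t-test, right-tailed).
t = (x̄_1 − x̄_2)/√(s_1²/n_1 + s_2²/n_2) = (55.4 − 50.7)/√(11.1²/14 + 21.9²/8) = 0.567
Welch–Satterthwaite df ≈ 9.10
p-value = P(T ≥ 0.567) ≈ 0.292
Since p ≈ 0.292 > α = 0.01, fail to reject H0; the data do not provide sufficient evidence against H0.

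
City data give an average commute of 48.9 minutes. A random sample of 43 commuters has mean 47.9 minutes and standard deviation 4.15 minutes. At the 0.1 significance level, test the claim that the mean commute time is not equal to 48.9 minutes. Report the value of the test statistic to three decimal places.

-1.580

H0: μ = 48.9; H1: μ ≠ 48.9 (one-sample t-test, two-sided).
t = (x̄ − μ₀)/(s/√n) = (47.9 − 48.9)/(4.15/√43) = -1.580
df = n − 1 = 42
Two-sided p-value ≈ 0.122
Since p ≈ 0.122 > α = 0.1, fail to reject H0; the evidence is not statistically significant.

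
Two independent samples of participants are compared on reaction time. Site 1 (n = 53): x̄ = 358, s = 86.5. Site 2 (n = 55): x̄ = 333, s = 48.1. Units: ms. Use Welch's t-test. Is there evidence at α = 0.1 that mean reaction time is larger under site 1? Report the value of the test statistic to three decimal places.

Let group 1 = site 1, group 2 = site 2. H0: μ_1 = μ_2; H1: μ_1 > μ_2 (Welch's two-sample t-test, right-tailed).
t = (x̄_1 − x̄_2)/√(s_1²/n_1 + s_2²/n_2) = (358 − 333)/√(86.5²/53 + 48.1²/55) = 1.847
Welch–Satterthwaite df ≈ 80.71
p-value = P(T ≥ 1.847) ≈ 0.034
Since p ≈ 0.034 < α = 0.1, reject H0; the data support H1.

1.847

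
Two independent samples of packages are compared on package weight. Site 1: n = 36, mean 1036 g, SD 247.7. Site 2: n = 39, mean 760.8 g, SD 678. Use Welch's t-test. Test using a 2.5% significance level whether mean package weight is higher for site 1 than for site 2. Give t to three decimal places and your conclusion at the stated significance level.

Let group 1 = site 1, group 2 = site 2. H0: μ_1 = μ_2; H1: μ_1 > μ_2 (Welch's two-sample t-test, right-tailed).
t = (x̄_1 − x̄_2)/√(s_1²/n_1 + s_2²/n_2) = (1036 − 760.8)/√(247.7²/36 + 678²/39) = 2.369
Welch–Satterthwaite df ≈ 48.68
p-value = P(T ≥ 2.369) ≈ 0.0109
Since p ≈ 0.0109 < α = 0.025, reject H0; the evidence is statistically significant.

t = 2.369; reject H0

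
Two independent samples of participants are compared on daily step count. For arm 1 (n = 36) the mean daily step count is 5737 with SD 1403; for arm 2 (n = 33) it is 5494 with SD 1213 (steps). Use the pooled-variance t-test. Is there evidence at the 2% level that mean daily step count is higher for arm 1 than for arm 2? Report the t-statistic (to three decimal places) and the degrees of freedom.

t = 0.766, df = 67

Let group 1 = arm 1, group 2 = arm 2. H0: μ_1 = μ_2; H1: μ_1 > μ_2 (two-sample pooled-variance t-test, right-tailed).
s_p² = [(36−1)·1403² + (33−1)·1213²]/(36+33−2) = 1731020
t = (5737 − 5494)/√[1731020·(1/36 + 1/33)] = 0.766
df = n₁ + n₂ − 2 = 67
p-value = P(T ≥ 0.766) ≈ 0.223
Since p ≈ 0.223 > α = 0.02, fail to reject H0; the data do not provide sufficient evidence against H0.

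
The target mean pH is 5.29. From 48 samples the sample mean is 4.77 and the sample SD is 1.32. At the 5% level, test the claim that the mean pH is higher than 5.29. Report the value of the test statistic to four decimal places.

-2.7293

H0: μ = 5.29; H1: μ > 5.29 (one-sample t-test, right-tailed).
t = (x̄ − μ₀)/(s/√n) = (4.77 − 5.29)/(1.32/√48) = -2.7293
df = n − 1 = 47
p-value = P(T ≥ -2.7293) ≈ 0.9955
Since p ≈ 0.9955 > α = 0.05, fail to reject H0; the evidence is not statistically significant.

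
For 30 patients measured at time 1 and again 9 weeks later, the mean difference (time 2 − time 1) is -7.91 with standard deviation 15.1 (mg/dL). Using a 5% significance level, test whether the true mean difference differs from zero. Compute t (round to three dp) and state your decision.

H0: μ_d = 0; H1: μ_d ≠ 0 (paired t-test on the differences, two-sided).
t = d̄/(s_d/√n) = -7.91/(15.1/√30) = -2.869
df = n − 1 = 29
Two-sided p-value ≈ 0.008
Since p ≈ 0.008 < α = 0.05, reject H0; the evidence is statistically significant.

t = -2.869; reject H0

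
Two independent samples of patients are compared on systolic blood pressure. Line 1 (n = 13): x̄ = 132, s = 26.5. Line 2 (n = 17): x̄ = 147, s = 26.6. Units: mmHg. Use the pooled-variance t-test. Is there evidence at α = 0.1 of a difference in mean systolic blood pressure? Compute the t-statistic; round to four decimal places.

-1.5330

Let group 1 = line 1, group 2 = line 2. H0: μ_1 = μ_2; H1: μ_1 ≠ μ_2 (two-sample pooled-variance t-test, two-sided).
s_p² = [(13−1)·26.5² + (17−1)·26.6²]/(13+17−2) = 705.284
t = (132 − 147)/√[705.284·(1/13 + 1/17)] = -1.5330
df = n₁ + n₂ − 2 = 28
Two-sided p-value ≈ 0.136
Since p ≈ 0.136 > α = 0.1, fail to reject H0; the evidence is not statistically significant.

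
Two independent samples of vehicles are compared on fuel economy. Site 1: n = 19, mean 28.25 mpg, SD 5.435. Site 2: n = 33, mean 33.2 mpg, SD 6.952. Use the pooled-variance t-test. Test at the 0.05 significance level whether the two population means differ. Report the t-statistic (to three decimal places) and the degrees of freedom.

t = -2.666, df = 50

Let group 1 = site 1, group 2 = site 2. H0: μ_1 = μ_2; H1: μ_1 ≠ μ_2 (two-sample pooled-variance t-test, two-sided).
s_p² = [(19−1)·5.435² + (33−1)·6.952²]/(19+33−2) = 41.5655
t = (28.25 − 33.2)/√[41.5655·(1/19 + 1/33)] = -2.666
df = n₁ + n₂ − 2 = 50
Two-sided p-value ≈ 0.0103
Since p ≈ 0.0103 < α = 0.05, reject H0; the evidence is statistically significant.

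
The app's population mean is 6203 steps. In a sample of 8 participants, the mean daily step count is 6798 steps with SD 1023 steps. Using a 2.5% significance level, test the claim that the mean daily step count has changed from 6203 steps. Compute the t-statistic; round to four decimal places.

1.6451

H0: μ = 6203; H1: μ ≠ 6203 (one-sample t-test, two-sided).
t = (x̄ − μ₀)/(s/√n) = (6798 − 6203)/(1023/√8) = 1.6451
df = n − 1 = 7
Two-sided p-value ≈ 0.1440
Since p ≈ 0.1440 > α = 0.025, fail to reject H0; the evidence is not statistically significant.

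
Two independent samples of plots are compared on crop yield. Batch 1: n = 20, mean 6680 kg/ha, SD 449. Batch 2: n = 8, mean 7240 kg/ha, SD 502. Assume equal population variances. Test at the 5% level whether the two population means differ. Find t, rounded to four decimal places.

Let group 1 = batch 1, group 2 = batch 2. H0: μ_1 = μ_2; H1: μ_1 ≠ μ_2 (two-sample pooled-variance t-test, two-sided).
s_p² = [(20−1)·449² + (8−1)·502²]/(20+8−2) = 215171
t = (6680 − 7240)/√[215171·(1/20 + 1/8)] = -2.8859
df = n₁ + n₂ − 2 = 26
Two-sided p-value ≈ 0.0078
Since p ≈ 0.0078 < α = 0.05, reject H0; the evidence is statistically significant.

-2.8859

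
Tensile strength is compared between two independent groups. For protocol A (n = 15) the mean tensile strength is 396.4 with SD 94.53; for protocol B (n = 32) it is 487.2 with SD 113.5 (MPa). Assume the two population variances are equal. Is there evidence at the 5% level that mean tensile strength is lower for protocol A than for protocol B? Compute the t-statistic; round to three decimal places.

-2.688

Let group 1 = protocol A, group 2 = protocol B. H0: μ_1 = μ_2; H1: μ_1 < μ_2 (two-sample pooled-variance t-test, left-tailed).
s_p² = [(15−1)·94.53² + (32−1)·113.5²]/(15+32−2) = 11654.5
t = (396.4 − 487.2)/√[11654.5·(1/15 + 1/32)] = -2.688
df = n₁ + n₂ − 2 = 45
p-value = P(T ≤ -2.688) ≈ 0.0050
Since p ≈ 0.0050 < α = 0.05, reject H0; the evidence is statistically significant.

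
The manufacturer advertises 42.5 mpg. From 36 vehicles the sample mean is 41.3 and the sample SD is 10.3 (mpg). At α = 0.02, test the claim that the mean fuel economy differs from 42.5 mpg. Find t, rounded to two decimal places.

H0: μ = 42.5; H1: μ ≠ 42.5 (one-sample t-test, two-sided).
t = (x̄ − μ₀)/(s/√n) = (41.3 − 42.5)/(10.3/√36) = -0.70
df = n − 1 = 35
Two-sided p-value ≈ 0.4892
Since p ≈ 0.4892 > α = 0.02, fail to reject H0; the evidence is not statistically significant.

-0.70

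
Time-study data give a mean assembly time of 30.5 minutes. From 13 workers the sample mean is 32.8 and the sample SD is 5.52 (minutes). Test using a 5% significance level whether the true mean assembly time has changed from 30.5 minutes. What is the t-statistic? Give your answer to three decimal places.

H0: μ = 30.5; H1: μ ≠ 30.5 (one-sample t-test, two-sided).
t = (x̄ − μ₀)/(s/√n) = (32.8 − 30.5)/(5.52/√13) = 1.502
df = n − 1 = 12
Two-sided p-value ≈ 0.1589
Since p ≈ 0.1589 > α = 0.05, fail to reject H0; the data do not provide sufficient evidence against H0.

1.502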